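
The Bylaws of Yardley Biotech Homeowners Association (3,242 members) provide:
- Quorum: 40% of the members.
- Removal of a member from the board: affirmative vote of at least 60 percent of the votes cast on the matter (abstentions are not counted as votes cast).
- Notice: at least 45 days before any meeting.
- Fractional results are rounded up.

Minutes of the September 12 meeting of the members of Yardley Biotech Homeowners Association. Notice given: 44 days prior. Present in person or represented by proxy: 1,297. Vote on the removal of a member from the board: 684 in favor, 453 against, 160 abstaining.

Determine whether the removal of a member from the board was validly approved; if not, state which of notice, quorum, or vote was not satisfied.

Invalid — notice requirement not satisfied.

Notice: 44 days given; 45 required. Not satisfied.
Quorum: 40% of 3,242 = 1,296.80, rounded up to 1,297; 1,297 present. Satisfied.
Vote: requires three-fifths of the votes cast (1,297 − 160 abstaining = 1,137); 3/5 of 1137 = 682.20, rounded up to 683, so 683 needed; 684 in favor. Satisfied.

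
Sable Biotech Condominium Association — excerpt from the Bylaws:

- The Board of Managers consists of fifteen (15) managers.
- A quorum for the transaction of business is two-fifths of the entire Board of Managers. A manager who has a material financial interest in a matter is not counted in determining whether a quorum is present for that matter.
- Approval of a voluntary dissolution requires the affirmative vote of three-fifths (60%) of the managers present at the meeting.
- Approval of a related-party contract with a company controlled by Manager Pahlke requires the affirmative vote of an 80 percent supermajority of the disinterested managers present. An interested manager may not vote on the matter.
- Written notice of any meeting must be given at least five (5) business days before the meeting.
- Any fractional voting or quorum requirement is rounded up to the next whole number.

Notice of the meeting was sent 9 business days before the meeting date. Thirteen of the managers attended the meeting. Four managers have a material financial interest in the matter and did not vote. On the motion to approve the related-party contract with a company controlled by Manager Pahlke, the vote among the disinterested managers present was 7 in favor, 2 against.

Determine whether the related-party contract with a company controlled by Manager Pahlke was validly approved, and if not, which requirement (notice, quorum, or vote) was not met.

Notice: 9 business days given; 5 required (9 ≥ 5). Satisfied.
Quorum: 13 present, but the 4 interested managers do not count, leaving 9. Quorum is 6. Satisfied.
Vote: the related-party contract with a company controlled by Manager Pahlke requires four-fifths of the disinterested managers present (13 − 4 = 9). 4/5 of 9 = 7.20, rounded up to 8, so 8 affirmative votes are needed; 7 voted in favor. Not satisfied.

Invalid — vote requirement not satisfied.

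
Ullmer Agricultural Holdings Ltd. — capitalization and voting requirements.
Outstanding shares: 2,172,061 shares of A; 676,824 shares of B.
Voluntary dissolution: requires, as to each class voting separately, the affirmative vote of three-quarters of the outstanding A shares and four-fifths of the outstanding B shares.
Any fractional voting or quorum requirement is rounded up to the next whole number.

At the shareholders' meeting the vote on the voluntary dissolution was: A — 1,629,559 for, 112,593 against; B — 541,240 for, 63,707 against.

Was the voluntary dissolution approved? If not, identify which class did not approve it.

Not approved — the B shares did not give the required vote.

A: 3/4 of 2172061 = 1629045.75, rounded up to 1629046; 1,629,046 required, 1,629,559 in favor — approved.
B: 4/5 of 676824 = 541459.20, rounded up to 541460; 541,460 required, 541,240 in favor — not approved.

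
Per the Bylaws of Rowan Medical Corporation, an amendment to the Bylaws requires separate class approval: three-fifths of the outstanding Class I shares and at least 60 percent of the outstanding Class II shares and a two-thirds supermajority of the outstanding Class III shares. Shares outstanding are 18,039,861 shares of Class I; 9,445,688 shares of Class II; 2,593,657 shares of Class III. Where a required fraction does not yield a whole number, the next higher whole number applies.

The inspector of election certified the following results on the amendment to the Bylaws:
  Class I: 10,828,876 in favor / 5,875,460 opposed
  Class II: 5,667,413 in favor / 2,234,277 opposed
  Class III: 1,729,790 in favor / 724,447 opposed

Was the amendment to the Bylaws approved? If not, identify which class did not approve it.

Approved — every class gave the required vote.

Class I: 3/5 of 18039861 = 10823916.60, rounded up to 10823917; 10,823,917 required, 10,828,876 in favor — approved.
Class II: 3/5 of 9445688 = 5667412.80, rounded up to 5667413; 5,667,413 required, 5,667,413 in favor — approved.
Class III: 2/3 of 2593657 = 1729104.67, rounded up to 1729105; 1,729,105 required, 1,729,790 in favor — approved.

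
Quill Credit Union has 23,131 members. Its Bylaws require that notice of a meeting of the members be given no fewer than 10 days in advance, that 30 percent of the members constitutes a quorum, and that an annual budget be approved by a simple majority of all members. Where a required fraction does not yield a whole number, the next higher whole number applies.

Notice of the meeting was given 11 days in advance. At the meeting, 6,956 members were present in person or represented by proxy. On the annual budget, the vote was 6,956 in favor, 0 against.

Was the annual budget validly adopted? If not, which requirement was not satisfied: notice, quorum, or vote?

Invalid — vote requirement not satisfied.

Notice: 11 days given; 10 required. Satisfied.
Quorum: 30% of 23,131 = 6,939.30, rounded up to 6,940; 6,956 present. Satisfied.
Vote: requires a majority of all members (23,131); a majority of 23131 is 11566, so 11,566 needed; 6,956 in favor. Not satisfied.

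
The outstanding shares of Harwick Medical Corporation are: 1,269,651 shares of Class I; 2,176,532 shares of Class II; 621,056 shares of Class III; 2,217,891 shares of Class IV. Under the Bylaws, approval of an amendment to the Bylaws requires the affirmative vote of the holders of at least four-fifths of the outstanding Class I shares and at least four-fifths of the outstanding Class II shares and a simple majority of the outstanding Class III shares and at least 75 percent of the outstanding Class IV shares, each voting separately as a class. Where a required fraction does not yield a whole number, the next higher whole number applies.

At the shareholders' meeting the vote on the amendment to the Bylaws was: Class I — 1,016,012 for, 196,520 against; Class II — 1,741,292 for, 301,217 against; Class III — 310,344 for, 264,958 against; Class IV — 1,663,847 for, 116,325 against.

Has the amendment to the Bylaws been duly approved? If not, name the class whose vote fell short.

Class I: 4/5 of 1269651 = 1015720.80, rounded up to 1015721; 1,015,721 required, 1,016,012 in favor — approved.
Class II: 4/5 of 2176532 = 1741225.60, rounded up to 1741226; 1,741,226 required, 1,741,292 in favor — approved.
Class III: a majority of 621056 is 310529; 310,529 required, 310,344 in favor — not approved.
Class IV: 3/4 of 2217891 = 1663418.25, rounded up to 1663419; 1,663,419 required, 1,663,847 in favor — approved.

Not approved — the Class III shares did not give the required vote.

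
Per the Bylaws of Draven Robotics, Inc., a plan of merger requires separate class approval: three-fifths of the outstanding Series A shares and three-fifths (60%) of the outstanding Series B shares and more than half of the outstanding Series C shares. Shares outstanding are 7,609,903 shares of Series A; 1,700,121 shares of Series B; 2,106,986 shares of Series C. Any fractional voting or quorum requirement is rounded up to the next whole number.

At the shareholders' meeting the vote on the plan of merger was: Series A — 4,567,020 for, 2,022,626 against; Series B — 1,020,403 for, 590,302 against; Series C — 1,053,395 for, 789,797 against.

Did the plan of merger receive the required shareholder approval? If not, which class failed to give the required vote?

Series A: 3/5 of 7609903 = 4565941.80, rounded up to 4565942; 4,565,942 required, 4,567,020 in favor — approved.
Series B: 3/5 of 1700121 = 1020072.60, rounded up to 1020073; 1,020,073 required, 1,020,403 in favor — approved.
Series C: a majority of 2106986 is 1053494; 1,053,494 required, 1,053,395 in favor — not approved.

Not approved — the Series C shares did not give the required vote.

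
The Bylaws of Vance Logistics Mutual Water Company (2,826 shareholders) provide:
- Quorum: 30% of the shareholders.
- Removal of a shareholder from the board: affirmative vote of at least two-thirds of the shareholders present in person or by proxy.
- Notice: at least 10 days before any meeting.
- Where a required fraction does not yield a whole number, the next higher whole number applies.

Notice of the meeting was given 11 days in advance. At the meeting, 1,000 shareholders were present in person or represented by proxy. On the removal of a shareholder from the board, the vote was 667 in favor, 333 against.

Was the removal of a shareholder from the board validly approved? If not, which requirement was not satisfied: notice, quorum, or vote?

Notice: 11 days given; 10 required. Satisfied.
Quorum: 30% of 2,826 = 847.80, rounded up to 848; 1,000 present. Satisfied.
Vote: requires two-thirds of those present (1,000); 2/3 of 1000 = 666.67, rounded up to 667, so 667 needed; 667 in favor. Satisfied.

Valid — all requirements satisfied.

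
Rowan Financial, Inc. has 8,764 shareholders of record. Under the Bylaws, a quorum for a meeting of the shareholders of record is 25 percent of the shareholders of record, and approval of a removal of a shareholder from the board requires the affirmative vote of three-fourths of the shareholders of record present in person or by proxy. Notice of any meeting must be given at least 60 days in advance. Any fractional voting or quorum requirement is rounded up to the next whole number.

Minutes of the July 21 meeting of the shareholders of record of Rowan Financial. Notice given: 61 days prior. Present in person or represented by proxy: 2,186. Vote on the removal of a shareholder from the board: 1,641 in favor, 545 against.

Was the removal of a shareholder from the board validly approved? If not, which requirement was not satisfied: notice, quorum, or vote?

Notice: 61 days given; 60 required. Satisfied.
Quorum: 25% of 8,764 = 2,191; 2,186 present. Not satisfied.
Vote: requires three-fourths of those present (2,186); 3/4 of 2186 = 1639.50, rounded up to 1640, so 1,640 needed; 1,641 in favor. Satisfied.

Invalid — quorum requirement not satisfied.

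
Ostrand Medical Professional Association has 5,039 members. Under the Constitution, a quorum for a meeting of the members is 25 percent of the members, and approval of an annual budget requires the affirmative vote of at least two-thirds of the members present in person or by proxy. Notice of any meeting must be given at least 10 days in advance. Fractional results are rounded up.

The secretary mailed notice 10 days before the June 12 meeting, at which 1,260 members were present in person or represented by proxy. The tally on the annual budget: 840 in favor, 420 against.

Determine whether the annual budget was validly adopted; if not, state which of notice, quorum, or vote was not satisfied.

Notice: 10 days given; 10 required. Satisfied.
Quorum: 25% of 5,039 = 1,259.75, rounded up to 1,260; 1,260 present. Satisfied.
Vote: requires two-thirds of those present (1,260); 2/3 of 1260 = 840, so 840 needed; 840 in favor. Satisfied.

Valid — all requirements satisfied.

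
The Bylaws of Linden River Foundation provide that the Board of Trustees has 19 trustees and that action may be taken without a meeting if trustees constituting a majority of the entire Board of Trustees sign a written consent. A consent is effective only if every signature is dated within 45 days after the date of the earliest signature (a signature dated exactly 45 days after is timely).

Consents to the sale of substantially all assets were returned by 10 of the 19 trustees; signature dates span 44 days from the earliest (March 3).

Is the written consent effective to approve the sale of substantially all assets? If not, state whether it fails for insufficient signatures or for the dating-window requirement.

Effective — both the signature and dating-window requirements are satisfied.

Signatures required: a majority of 19 — a majority of 19 is 10, so 10 needed; 10 signed. Sufficient.
Dating window: the latest signature is 44 days after the earliest; the limit is 45 days. Within the window.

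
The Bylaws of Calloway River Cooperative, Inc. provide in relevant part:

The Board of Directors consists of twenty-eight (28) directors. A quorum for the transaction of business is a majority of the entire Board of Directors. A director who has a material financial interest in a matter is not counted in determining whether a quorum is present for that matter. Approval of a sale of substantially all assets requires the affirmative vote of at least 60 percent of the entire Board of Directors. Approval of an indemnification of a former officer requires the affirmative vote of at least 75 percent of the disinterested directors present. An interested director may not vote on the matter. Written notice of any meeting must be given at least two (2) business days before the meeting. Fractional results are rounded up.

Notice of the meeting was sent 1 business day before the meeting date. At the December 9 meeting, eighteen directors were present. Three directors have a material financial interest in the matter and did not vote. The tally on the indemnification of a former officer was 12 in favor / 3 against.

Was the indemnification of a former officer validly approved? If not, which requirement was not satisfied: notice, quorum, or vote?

Notice: 1 business day given; 2 required (1 < 2). Not satisfied.
Quorum: 18 present, but the 3 interested directors do not count, leaving 15. Quorum is 15. Satisfied.
Vote: the indemnification of a former officer requires three-fourths of the disinterested directors present (18 − 3 = 15). 3/4 of 15 = 11.25, rounded up to 12, so 12 affirmative votes are needed; 12 voted in favor. Satisfied.

Invalid — notice requirement not satisfied.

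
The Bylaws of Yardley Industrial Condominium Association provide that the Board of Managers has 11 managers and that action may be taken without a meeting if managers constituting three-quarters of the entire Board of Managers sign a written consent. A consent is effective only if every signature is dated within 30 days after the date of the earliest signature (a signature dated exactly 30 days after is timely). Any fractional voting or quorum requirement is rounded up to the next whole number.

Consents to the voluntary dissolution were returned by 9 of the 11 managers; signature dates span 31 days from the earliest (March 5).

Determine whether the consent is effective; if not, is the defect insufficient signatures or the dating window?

Signatures required: three-quarters of 11 — 3/4 of 11 = 8.25, rounded up to 9, so 9 needed; 9 signed. Sufficient.
Dating window: the latest signature is 31 days after the earliest; the limit is 30 days. Outside the window.

Not effective — dating-window requirement not satisfied.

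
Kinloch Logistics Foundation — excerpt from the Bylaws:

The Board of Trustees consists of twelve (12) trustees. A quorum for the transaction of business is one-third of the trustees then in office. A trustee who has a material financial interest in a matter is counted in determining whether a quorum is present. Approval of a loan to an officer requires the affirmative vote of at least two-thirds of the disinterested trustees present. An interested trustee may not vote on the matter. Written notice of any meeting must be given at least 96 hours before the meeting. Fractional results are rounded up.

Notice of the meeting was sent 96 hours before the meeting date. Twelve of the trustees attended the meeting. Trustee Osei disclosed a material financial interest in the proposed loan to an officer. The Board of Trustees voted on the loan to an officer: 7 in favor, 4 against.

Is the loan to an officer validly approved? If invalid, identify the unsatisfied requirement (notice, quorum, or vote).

Notice: 96 hours given; 96 required (96 ≥ 96). Satisfied.
Quorum: 12 present (interested trustees count toward quorum); quorum is 4. Satisfied.
Vote: the loan to an officer requires two-thirds of the disinterested trustees present (12 − 1 = 11). 2/3 of 11 = 7.33, rounded up to 8, so 8 affirmative votes are needed; 7 voted in favor. Not satisfied.

Invalid — vote requirement not satisfied.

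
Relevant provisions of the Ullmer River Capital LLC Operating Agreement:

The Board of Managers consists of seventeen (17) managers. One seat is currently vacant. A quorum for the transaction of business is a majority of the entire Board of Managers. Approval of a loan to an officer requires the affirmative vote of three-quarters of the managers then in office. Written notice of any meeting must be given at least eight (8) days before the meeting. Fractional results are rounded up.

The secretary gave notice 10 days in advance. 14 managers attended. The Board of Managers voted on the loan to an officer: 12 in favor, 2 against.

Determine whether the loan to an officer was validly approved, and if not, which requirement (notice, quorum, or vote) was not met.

Valid — all requirements satisfied.

Notice: 10 days given; 8 required (10 ≥ 8). Satisfied.
Quorum: 14 present; quorum is 9. Satisfied.
Vote: the loan to an officer requires three-fourths of the managers then in office (16). 3/4 of 16 = 12, so 12 affirmative votes are needed; 12 voted in favor. Satisfied.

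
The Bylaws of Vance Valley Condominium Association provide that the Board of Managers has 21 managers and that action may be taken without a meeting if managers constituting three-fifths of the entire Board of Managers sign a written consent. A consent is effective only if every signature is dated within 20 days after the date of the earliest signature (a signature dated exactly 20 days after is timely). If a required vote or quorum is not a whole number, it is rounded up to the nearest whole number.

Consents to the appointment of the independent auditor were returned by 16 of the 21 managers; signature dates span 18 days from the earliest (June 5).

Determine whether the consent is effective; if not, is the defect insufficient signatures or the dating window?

Effective — both the signature and dating-window requirements are satisfied.

Signatures required: three-fifths of 21 — 3/5 of 21 = 12.60, rounded up to 13, so 13 needed; 16 signed. Sufficient.
Dating window: the latest signature is 18 days after the earliest; the limit is 20 days. Within the window.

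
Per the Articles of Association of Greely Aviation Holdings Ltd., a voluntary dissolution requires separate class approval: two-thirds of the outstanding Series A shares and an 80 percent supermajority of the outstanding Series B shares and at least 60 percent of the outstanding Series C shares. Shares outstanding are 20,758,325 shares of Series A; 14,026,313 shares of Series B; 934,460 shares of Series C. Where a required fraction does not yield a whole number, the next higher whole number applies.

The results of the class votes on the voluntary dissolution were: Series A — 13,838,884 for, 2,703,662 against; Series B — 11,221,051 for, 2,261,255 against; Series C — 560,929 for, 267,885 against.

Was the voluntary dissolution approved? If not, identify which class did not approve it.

Approved — every class gave the required vote.

Series A: 2/3 of 20758325 = 13838883.33, rounded up to 13838884; 13,838,884 required, 13,838,884 in favor — approved.
Series B: 4/5 of 14026313 = 11221050.40, rounded up to 11221051; 11,221,051 required, 11,221,051 in favor — approved.
Series C: 3/5 of 934460 = 560676; 560,676 required, 560,929 in favor — approved.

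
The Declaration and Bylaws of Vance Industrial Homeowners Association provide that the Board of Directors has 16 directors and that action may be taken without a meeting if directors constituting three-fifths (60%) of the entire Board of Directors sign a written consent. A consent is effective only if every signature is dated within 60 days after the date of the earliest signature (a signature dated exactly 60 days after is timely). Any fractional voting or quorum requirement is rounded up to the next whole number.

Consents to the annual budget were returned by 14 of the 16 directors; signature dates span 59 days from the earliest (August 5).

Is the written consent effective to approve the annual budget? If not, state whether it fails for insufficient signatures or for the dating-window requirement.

Effective — both the signature and dating-window requirements are satisfied.

Signatures required: three-fifths (60%) of 16 — 3/5 of 16 = 9.60, rounded up to 10, so 10 needed; 14 signed. Sufficient.
Dating window: the latest signature is 59 days after the earliest; the limit is 60 days. Within the window.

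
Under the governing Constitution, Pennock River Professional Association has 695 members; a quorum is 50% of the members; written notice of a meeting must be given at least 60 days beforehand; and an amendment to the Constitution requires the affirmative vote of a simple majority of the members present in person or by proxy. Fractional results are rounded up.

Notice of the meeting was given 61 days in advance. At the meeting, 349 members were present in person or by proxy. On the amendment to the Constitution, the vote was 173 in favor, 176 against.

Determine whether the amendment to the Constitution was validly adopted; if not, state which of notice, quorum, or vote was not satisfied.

Invalid — vote requirement not satisfied.

Notice: 61 days given; 60 required. Satisfied.
Quorum: 50% of 695 = 347.50, rounded up to 348; 349 present. Satisfied.
Vote: requires a majority of those present (349); a majority of 349 is 175, so 175 needed; 173 in favor. Not satisfied.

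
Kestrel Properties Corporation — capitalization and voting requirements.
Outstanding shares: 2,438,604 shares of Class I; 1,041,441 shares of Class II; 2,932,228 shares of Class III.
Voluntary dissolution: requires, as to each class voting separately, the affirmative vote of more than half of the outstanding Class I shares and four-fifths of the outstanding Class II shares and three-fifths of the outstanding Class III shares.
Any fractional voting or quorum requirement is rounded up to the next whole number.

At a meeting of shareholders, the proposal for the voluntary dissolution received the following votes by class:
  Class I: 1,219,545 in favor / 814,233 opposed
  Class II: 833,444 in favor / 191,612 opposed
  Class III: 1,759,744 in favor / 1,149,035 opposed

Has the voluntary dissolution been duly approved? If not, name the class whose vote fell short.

Approved — every class gave the required vote.

Class I: a majority of 2438604 is 1219303; 1,219,303 required, 1,219,545 in favor — approved.
Class II: 4/5 of 1041441 = 833152.80, rounded up to 833153; 833,153 required, 833,444 in favor — approved.
Class III: 3/5 of 2932228 = 1759336.80, rounded up to 1759337; 1,759,337 required, 1,759,744 in favor — approved.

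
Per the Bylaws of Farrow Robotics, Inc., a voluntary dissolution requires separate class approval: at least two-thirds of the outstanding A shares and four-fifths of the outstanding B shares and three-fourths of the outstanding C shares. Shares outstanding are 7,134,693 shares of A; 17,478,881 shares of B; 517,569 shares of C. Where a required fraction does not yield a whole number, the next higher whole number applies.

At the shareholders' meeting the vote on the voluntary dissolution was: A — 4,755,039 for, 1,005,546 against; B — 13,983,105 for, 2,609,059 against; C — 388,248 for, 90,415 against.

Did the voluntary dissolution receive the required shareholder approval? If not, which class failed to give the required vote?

A: 2/3 of 7134693 = 4756462; 4,756,462 required, 4,755,039 in favor — not approved.
B: 4/5 of 17478881 = 13983104.80, rounded up to 13983105; 13,983,105 required, 13,983,105 in favor — approved.
C: 3/4 of 517569 = 388176.75, rounded up to 388177; 388,177 required, 388,248 in favor — approved.

Not approved — the A shares did not give the required vote.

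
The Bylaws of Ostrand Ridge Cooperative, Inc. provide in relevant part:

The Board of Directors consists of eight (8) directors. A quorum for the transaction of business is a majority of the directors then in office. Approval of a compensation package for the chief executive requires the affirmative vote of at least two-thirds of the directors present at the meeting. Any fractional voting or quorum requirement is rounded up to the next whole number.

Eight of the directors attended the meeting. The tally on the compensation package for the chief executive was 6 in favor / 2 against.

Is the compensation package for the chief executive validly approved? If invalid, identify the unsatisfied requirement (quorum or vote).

Valid — all requirements satisfied.

Quorum: 8 present; quorum is 5. Satisfied.
Vote: the compensation package for the chief executive requires two-thirds of the directors present (8). 2/3 of 8 = 5.33, rounded up to 6, so 6 affirmative votes are needed; 6 voted in favor. Satisfied.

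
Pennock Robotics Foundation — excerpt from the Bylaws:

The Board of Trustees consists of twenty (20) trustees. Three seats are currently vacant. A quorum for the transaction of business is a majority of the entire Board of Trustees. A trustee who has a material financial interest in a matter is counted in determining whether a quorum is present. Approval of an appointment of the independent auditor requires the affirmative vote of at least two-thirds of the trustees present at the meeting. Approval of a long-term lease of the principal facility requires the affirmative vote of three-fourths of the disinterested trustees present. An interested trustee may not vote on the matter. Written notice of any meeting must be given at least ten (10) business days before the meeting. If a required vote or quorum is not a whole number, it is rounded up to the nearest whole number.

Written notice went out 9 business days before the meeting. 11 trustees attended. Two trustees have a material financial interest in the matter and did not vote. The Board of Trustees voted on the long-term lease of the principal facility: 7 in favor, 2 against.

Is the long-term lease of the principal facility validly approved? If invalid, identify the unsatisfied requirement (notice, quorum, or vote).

Notice: 9 business days given; 10 required (9 < 10). Not satisfied.
Quorum: 11 present (interested trustees count toward quorum); quorum is 11. Satisfied.
Vote: the long-term lease of the principal facility requires three-fourths of the disinterested trustees present (11 − 2 = 9). 3/4 of 9 = 6.75, rounded up to 7, so 7 affirmative votes are needed; 7 voted in favor. Satisfied.

Invalid — notice requirement not satisfied.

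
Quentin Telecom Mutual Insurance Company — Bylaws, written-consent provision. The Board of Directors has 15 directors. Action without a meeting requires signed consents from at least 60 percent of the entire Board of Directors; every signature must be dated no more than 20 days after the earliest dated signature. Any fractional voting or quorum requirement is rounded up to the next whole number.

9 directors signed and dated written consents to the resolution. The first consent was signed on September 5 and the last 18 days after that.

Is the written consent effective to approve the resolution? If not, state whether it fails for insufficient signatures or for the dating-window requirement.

Effective — both the signature and dating-window requirements are satisfied.

Signatures required: at least 60 percent of 15 — 3/5 of 15 = 9, so 9 needed; 9 signed. Sufficient.
Dating window: the latest signature is 18 days after the earliest; the limit is 20 days. Within the window.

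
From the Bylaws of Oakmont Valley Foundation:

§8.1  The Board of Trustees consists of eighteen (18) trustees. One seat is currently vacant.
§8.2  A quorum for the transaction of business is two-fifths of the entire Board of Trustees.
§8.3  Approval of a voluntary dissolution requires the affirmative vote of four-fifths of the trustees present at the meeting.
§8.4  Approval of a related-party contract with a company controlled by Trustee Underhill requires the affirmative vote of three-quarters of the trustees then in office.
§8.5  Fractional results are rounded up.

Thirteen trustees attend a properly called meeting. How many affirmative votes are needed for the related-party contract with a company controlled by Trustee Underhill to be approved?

The related-party contract with a company controlled by Trustee Underhill requires three-fourths of the trustees then in office (17).
3/4 of 17 = 12.75, rounded up to 13.

13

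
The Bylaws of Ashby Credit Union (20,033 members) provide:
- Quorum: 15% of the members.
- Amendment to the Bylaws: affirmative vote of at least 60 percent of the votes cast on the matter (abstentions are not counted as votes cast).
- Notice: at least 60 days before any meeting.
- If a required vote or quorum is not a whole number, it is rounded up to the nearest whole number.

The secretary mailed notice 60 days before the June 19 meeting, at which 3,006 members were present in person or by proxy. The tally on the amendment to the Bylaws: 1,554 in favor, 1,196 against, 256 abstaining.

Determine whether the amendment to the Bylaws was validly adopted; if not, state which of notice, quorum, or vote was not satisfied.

Notice: 60 days given; 60 required. Satisfied.
Quorum: 15% of 20,033 = 3,004.95, rounded up to 3,005; 3,006 present. Satisfied.
Vote: requires three-fifths of the votes cast (3,006 − 256 abstaining = 2,750); 3/5 of 2750 = 1650, so 1,650 needed; 1,554 in favor. Not satisfied.

Invalid — vote requirement not satisfied.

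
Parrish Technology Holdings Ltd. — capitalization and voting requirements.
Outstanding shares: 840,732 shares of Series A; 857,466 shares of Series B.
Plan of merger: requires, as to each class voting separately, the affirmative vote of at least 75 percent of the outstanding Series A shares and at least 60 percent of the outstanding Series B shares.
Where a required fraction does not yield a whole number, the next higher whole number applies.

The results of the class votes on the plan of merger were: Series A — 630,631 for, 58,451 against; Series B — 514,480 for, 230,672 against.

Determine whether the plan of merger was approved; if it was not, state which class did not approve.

Approved — every class gave the required vote.

Series A: 3/4 of 840732 = 630549; 630,549 required, 630,631 in favor — approved.
Series B: 3/5 of 857466 = 514479.60, rounded up to 514480; 514,480 required, 514,480 in favor — approved.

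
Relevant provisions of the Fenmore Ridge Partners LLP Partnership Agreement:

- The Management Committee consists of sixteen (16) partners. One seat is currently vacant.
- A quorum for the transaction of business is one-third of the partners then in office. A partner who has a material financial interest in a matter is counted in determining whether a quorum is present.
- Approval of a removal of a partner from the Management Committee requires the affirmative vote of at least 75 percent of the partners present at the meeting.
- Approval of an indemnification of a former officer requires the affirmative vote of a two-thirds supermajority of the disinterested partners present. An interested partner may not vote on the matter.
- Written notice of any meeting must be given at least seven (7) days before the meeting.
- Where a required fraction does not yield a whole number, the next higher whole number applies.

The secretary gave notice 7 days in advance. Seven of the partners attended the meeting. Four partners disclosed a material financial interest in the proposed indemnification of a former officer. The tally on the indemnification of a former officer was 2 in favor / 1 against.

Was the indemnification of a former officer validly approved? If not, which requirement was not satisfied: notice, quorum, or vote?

Notice: 7 days given; 7 required (7 ≥ 7). Satisfied.
Quorum: 7 present (interested partners count toward quorum); quorum is 5. Satisfied.
Vote: the indemnification of a former officer requires two-thirds of the disinterested partners present (7 − 4 = 3). 2/3 of 3 = 2, so 2 affirmative votes are needed; 2 voted in favor. Satisfied.

Valid — all requirements satisfied.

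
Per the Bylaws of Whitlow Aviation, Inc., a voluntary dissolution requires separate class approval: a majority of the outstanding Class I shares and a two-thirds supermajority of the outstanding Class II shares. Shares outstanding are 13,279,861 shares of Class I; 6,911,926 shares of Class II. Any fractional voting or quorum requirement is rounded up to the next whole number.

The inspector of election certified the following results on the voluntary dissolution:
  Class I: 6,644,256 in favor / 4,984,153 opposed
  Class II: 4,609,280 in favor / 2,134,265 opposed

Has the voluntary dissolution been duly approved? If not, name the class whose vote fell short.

Approved — every class gave the required vote.

Class I: a majority of 13279861 is 6639931; 6,639,931 required, 6,644,256 in favor — approved.
Class II: 2/3 of 6911926 = 4607950.67, rounded up to 4607951; 4,607,951 required, 4,609,280 in favor — approved.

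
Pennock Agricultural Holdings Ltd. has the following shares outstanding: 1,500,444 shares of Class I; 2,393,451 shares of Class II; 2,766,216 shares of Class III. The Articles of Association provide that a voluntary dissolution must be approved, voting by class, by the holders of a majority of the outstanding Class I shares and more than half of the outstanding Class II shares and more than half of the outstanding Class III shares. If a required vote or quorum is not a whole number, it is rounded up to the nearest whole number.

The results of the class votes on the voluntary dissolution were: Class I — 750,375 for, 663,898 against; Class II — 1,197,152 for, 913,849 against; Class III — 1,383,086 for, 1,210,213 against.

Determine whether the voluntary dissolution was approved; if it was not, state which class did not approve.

Not approved — the Class III shares did not give the required vote.

Class I: a majority of 1500444 is 750223; 750,223 required, 750,375 in favor — approved.
Class II: a majority of 2393451 is 1196726; 1,196,726 required, 1,197,152 in favor — approved.
Class III: a majority of 2766216 is 1383109; 1,383,109 required, 1,383,086 in favor — not approved.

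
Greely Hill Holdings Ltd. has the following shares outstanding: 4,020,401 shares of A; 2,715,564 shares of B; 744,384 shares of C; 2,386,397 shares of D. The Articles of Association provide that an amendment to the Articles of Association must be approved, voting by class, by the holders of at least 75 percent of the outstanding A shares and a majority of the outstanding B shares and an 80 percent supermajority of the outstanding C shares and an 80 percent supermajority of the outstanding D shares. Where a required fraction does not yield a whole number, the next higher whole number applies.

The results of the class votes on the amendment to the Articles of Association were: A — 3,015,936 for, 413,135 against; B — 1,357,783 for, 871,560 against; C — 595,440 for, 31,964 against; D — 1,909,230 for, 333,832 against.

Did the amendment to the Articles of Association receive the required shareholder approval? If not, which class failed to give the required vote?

A: 3/4 of 4020401 = 3015300.75, rounded up to 3015301; 3,015,301 required, 3,015,936 in favor — approved.
B: a majority of 2715564 is 1357783; 1,357,783 required, 1,357,783 in favor — approved.
C: 4/5 of 744384 = 595507.20, rounded up to 595508; 595,508 required, 595,440 in favor — not approved.
D: 4/5 of 2386397 = 1909117.60, rounded up to 1909118; 1,909,118 required, 1,909,230 in favor — approved.

Not approved — the C shares did not give the required vote.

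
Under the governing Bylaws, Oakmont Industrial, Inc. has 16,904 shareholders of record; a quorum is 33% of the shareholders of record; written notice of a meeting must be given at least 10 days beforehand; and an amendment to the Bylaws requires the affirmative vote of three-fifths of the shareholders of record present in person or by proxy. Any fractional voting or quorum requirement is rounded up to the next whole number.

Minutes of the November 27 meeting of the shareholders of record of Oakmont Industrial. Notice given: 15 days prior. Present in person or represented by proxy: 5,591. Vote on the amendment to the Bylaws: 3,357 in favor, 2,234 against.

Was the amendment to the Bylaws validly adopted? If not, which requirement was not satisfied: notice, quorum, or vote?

Valid — all requirements satisfied.

Notice: 15 days given; 10 required. Satisfied.
Quorum: 33% of 16,904 = 5,578.32, rounded up to 5,579; 5,591 present. Satisfied.
Vote: requires three-fifths of those present (5,591); 3/5 of 5591 = 3354.60, rounded up to 3355, so 3,355 needed; 3,357 in favor. Satisfied.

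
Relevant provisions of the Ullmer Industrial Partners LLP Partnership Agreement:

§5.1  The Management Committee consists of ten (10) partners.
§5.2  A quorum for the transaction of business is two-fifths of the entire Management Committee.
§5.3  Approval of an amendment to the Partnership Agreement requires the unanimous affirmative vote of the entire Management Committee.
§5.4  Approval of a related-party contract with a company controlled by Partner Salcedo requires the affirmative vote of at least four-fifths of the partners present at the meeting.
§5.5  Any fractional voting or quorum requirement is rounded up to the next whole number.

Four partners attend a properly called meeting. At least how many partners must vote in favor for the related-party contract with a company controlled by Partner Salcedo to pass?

4

The related-party contract with a company controlled by Partner Salcedo requires four-fifths of the partners present (4).
4/5 of 4 = 3.20, rounded up to 4.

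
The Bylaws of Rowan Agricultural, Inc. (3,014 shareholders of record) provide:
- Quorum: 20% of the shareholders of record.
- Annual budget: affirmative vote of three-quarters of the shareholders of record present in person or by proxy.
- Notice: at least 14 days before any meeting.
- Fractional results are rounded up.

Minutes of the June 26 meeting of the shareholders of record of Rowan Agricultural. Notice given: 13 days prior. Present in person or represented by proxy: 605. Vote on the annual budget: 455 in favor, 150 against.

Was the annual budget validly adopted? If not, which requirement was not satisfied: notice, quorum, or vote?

Invalid — notice requirement not satisfied.

Notice: 13 days given; 14 required. Not satisfied.
Quorum: 20% of 3,014 = 602.80, rounded up to 603; 605 present. Satisfied.
Vote: requires three-fourths of those present (605); 3/4 of 605 = 453.75, rounded up to 454, so 454 needed; 455 in favor. Satisfied.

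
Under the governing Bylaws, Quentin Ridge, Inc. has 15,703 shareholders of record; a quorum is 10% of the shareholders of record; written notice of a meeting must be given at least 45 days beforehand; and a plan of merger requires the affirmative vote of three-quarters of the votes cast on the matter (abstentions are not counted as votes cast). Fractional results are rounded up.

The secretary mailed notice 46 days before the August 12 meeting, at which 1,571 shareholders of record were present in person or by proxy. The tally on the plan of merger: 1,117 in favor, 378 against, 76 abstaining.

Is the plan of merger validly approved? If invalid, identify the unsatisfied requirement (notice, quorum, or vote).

Invalid — vote requirement not satisfied.

Notice: 46 days given; 45 required. Satisfied.
Quorum: 10% of 15,703 = 1,570.30, rounded up to 1,571; 1,571 present. Satisfied.
Vote: requires three-fourths of the votes cast (1,571 − 76 abstaining = 1,495); 3/4 of 1495 = 1121.25, rounded up to 1122, so 1,122 needed; 1,117 in favor. Not satisfied.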